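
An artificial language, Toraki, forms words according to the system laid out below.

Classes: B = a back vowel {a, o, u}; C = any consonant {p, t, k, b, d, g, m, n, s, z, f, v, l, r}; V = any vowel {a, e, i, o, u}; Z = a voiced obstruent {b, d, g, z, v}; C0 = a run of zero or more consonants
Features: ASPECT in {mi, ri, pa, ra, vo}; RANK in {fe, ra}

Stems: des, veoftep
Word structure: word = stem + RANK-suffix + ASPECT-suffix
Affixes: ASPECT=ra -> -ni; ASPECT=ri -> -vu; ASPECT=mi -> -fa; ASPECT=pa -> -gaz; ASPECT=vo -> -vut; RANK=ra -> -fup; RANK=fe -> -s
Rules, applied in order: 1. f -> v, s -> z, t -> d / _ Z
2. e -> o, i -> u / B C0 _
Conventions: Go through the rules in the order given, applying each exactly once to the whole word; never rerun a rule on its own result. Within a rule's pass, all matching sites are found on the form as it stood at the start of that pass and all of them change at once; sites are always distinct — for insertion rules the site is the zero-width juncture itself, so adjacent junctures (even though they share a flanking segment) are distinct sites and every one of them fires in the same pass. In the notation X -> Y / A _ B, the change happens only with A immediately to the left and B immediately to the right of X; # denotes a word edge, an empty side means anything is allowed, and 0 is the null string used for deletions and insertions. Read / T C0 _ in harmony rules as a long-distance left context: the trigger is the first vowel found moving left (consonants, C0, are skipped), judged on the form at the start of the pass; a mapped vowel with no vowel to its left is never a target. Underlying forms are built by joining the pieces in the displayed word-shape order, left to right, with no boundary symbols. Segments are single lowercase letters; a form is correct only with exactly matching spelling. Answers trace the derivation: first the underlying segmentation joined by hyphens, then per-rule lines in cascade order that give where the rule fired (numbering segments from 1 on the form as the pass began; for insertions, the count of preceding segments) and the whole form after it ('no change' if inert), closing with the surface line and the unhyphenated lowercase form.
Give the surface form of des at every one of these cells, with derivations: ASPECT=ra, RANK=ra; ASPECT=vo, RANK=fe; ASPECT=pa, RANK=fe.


cell ASPECT=ra, RANK=ra:
underlying: des-fup-ni
1. f -> v, s -> z, t -> d / _ Z: no change
2. e -> o, i -> u / B C0 _: fires at position(s) 8: desfupnu
surface: desfupnu

cell ASPECT=vo, RANK=fe:
underlying: des-s-vut
1. f -> v, s -> z, t -> d / _ Z: fires at position(s) 4: deszvut
2. e -> o, i -> u / B C0 _: no change
surface: deszvut

cell ASPECT=pa, RANK=fe:
underlying: des-s-gaz
1. f -> v, s -> z, t -> d / _ Z: fires at position(s) 4: deszgaz
2. e -> o, i -> u / B C0 _: no change
surface: deszgaz


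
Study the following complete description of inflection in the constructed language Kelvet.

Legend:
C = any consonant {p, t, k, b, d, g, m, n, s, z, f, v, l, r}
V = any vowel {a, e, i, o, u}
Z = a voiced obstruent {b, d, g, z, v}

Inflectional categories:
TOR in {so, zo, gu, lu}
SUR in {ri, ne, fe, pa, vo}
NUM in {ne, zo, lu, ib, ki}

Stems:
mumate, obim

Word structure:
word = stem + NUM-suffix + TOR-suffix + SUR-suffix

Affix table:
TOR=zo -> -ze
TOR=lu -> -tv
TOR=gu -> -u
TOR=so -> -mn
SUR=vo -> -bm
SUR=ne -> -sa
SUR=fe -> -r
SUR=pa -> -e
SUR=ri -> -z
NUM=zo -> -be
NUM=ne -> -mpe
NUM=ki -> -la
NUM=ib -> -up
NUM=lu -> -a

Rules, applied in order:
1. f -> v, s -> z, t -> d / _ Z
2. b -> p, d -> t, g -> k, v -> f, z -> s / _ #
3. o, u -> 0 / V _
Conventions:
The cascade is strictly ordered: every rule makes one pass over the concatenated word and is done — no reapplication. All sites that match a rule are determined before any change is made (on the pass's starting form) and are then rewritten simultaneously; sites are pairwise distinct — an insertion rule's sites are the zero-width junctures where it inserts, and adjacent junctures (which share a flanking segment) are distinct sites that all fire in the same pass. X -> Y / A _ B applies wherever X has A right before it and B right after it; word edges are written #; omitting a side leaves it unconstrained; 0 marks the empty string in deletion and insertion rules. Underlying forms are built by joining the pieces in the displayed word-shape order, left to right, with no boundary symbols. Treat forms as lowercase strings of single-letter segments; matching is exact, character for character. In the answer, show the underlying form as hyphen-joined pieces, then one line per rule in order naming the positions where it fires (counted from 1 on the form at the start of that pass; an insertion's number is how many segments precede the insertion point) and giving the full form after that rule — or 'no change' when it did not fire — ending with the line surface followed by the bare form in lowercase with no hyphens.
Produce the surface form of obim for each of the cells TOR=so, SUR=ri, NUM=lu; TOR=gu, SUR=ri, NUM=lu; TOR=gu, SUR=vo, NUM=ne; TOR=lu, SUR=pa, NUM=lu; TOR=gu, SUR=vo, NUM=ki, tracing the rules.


cell TOR=so, SUR=ri, NUM=lu:
underlying: obim-a-mn-z
1. f -> v, s -> z, t -> d / _ Z: no change
2. b -> p, d -> t, g -> k, v -> f, z -> s / _ #: fires at position(s) 8: obimamns
3. o, u -> 0 / V _: no change
surface: obimamns

cell TOR=gu, SUR=ri, NUM=lu:
underlying: obim-a-u-z
1. f -> v, s -> z, t -> d / _ Z: no change
2. b -> p, d -> t, g -> k, v -> f, z -> s / _ #: fires at position(s) 7: obimaus
3. o, u -> 0 / V _: fires at position(s) 6: obimas
surface: obimas

cell TOR=gu, SUR=vo, NUM=ne:
underlying: obim-mpe-u-bm
1. f -> v, s -> z, t -> d / _ Z: no change
2. b -> p, d -> t, g -> k, v -> f, z -> s / _ #: no change
3. o, u -> 0 / V _: fires at position(s) 8: obimmpebm
surface: obimmpebm

cell TOR=lu, SUR=pa, NUM=lu:
underlying: obim-a-tv-e
1. f -> v, s -> z, t -> d / _ Z: fires at position(s) 6: obimadve
2. b -> p, d -> t, g -> k, v -> f, z -> s / _ #: no change
3. o, u -> 0 / V _: no change
surface: obimadve

cell TOR=gu, SUR=vo, NUM=ki:
underlying: obim-la-u-bm
1. f -> v, s -> z, t -> d / _ Z: no change
2. b -> p, d -> t, g -> k, v -> f, z -> s / _ #: no change
3. o, u -> 0 / V _: fires at position(s) 7: obimlabm
surface: obimlabm


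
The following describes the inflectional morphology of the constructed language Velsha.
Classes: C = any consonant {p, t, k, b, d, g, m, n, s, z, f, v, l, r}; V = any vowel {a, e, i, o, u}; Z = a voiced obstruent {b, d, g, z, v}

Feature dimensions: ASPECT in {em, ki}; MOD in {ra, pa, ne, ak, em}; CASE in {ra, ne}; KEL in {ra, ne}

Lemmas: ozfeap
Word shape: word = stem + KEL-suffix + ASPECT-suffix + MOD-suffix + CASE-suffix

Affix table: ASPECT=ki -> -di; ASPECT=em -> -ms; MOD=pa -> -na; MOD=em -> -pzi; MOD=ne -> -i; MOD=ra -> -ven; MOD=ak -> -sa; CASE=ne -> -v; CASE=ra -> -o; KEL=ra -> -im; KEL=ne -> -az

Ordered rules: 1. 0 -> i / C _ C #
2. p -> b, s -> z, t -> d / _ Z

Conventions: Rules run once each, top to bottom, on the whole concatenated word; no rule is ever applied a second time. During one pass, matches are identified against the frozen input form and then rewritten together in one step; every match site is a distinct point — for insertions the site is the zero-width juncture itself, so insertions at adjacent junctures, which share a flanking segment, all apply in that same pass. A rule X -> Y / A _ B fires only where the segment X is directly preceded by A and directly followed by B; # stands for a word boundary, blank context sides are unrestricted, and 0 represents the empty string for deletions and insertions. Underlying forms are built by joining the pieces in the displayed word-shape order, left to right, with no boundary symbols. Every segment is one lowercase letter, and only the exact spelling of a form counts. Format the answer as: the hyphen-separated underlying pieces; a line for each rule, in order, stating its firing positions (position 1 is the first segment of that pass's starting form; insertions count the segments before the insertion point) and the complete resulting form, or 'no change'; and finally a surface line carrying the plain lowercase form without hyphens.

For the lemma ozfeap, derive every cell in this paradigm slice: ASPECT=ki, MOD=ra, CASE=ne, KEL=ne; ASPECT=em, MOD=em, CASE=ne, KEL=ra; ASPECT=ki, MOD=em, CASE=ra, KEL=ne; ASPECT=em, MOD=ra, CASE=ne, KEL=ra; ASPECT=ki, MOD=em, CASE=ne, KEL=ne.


cell ASPECT=ki, MOD=ra, CASE=ne, KEL=ne:
underlying: ozfeap-az-di-ven-v
1. 0 -> i / C _ C #: inserts after position(s) 13: ozfeapazdiveniv
2. p -> b, s -> z, t -> d / _ Z: no change
surface: ozfeapazdiveniv

cell ASPECT=em, MOD=em, CASE=ne, KEL=ra:
underlying: ozfeap-im-ms-pzi-v
1. 0 -> i / C _ C #: no change
2. p -> b, s -> z, t -> d / _ Z: fires at position(s) 11: ozfeapimmsbziv
surface: ozfeapimmsbziv

cell ASPECT=ki, MOD=em, CASE=ra, KEL=ne:
underlying: ozfeap-az-di-pzi-o
1. 0 -> i / C _ C #: no change
2. p -> b, s -> z, t -> d / _ Z: fires at position(s) 11: ozfeapazdibzio
surface: ozfeapazdibzio

cell ASPECT=em, MOD=ra, CASE=ne, KEL=ra:
underlying: ozfeap-im-ms-ven-v
1. 0 -> i / C _ C #: inserts after position(s) 13: ozfeapimmsveniv
2. p -> b, s -> z, t -> d / _ Z: fires at position(s) 10: ozfeapimmzveniv
surface: ozfeapimmzveniv

cell ASPECT=ki, MOD=em, CASE=ne, KEL=ne:
underlying: ozfeap-az-di-pzi-v
1. 0 -> i / C _ C #: no change
2. p -> b, s -> z, t -> d / _ Z: fires at position(s) 11: ozfeapazdibziv
surface: ozfeapazdibziv


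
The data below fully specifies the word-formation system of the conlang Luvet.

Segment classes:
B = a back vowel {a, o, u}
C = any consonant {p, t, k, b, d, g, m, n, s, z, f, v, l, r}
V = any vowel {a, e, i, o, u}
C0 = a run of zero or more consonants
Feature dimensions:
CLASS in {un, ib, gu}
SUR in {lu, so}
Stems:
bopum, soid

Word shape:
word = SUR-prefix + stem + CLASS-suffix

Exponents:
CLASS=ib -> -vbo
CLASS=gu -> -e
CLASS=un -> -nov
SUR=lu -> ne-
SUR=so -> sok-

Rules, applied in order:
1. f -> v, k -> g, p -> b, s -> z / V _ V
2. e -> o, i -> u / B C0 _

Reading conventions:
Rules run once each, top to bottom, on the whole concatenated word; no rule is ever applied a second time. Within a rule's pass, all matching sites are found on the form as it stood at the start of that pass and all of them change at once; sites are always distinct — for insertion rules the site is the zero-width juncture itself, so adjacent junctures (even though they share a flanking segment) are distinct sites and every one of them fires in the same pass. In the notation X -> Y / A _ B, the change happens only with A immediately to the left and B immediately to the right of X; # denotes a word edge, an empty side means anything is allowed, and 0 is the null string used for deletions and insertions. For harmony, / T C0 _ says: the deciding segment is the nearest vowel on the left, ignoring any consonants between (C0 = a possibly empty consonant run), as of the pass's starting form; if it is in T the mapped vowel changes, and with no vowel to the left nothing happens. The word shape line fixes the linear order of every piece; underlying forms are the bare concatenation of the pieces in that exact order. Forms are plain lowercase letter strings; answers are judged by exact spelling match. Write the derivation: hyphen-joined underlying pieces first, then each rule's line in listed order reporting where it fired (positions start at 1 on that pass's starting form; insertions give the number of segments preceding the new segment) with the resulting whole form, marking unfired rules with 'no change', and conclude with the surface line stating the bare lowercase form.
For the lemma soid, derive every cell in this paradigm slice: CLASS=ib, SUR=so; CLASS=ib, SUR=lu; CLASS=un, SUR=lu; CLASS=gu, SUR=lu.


cell CLASS=ib, SUR=so:
underlying: sok-soid-vbo
1. f -> v, k -> g, p -> b, s -> z / V _ V: no change
2. e -> o, i -> u / B C0 _: fires at position(s) 6: soksoudvbo
surface: soksoudvbo

cell CLASS=ib, SUR=lu:
underlying: ne-soid-vbo
1. f -> v, k -> g, p -> b, s -> z / V _ V: fires at position(s) 3: nezoidvbo
2. e -> o, i -> u / B C0 _: fires at position(s) 5: nezoudvbo
surface: nezoudvbo

cell CLASS=un, SUR=lu:
underlying: ne-soid-nov
1. f -> v, k -> g, p -> b, s -> z / V _ V: fires at position(s) 3: nezoidnov
2. e -> o, i -> u / B C0 _: fires at position(s) 5: nezoudnov
surface: nezoudnov

cell CLASS=gu, SUR=lu:
underlying: ne-soid-e
1. f -> v, k -> g, p -> b, s -> z / V _ V: fires at position(s) 3: nezoide
2. e -> o, i -> u / B C0 _: fires at position(s) 5: nezoude
surface: nezoude


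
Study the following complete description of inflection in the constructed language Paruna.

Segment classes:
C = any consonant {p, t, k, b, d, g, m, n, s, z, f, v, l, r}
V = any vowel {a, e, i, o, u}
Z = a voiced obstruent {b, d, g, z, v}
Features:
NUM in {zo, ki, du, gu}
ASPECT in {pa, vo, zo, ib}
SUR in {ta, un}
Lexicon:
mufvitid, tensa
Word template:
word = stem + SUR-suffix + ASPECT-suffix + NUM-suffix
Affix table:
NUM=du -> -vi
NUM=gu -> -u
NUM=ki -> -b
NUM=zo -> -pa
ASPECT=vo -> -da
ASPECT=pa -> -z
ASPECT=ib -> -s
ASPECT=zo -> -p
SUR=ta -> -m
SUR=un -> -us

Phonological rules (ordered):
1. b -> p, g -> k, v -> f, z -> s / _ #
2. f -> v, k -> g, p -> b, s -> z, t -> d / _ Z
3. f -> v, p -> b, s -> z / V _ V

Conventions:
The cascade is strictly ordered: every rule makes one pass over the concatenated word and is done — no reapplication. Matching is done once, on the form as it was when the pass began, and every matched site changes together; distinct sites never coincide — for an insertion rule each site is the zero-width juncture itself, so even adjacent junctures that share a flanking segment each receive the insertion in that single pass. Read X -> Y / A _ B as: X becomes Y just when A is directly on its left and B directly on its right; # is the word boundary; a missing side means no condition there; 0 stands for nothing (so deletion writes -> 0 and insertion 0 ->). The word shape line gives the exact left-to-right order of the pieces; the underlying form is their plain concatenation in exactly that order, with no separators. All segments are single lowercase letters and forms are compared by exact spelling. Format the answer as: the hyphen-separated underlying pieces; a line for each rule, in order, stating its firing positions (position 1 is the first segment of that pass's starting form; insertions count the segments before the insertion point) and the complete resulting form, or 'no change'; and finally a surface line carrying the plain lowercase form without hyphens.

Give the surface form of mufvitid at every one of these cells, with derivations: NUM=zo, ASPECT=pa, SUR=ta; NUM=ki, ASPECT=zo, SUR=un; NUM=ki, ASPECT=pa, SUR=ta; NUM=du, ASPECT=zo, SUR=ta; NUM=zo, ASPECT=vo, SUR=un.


cell NUM=zo, ASPECT=pa, SUR=ta:
underlying: mufvitid-m-z-pa
1. b -> p, g -> k, v -> f, z -> s / _ #: no change
2. f -> v, k -> g, p -> b, s -> z, t -> d / _ Z: fires at position(s) 3: muvvitidmzpa
3. f -> v, p -> b, s -> z / V _ V: no change
surface: muvvitidmzpa

cell NUM=ki, ASPECT=zo, SUR=un:
underlying: mufvitid-us-p-b
1. b -> p, g -> k, v -> f, z -> s / _ #: fires at position(s) 12: mufvitiduspp
2. f -> v, k -> g, p -> b, s -> z, t -> d / _ Z: fires at position(s) 3: muvvitiduspp
3. f -> v, p -> b, s -> z / V _ V: no change
surface: muvvitiduspp

cell NUM=ki, ASPECT=pa, SUR=ta:
underlying: mufvitid-m-z-b
1. b -> p, g -> k, v -> f, z -> s / _ #: fires at position(s) 11: mufvitidmzp
2. f -> v, k -> g, p -> b, s -> z, t -> d / _ Z: fires at position(s) 3: muvvitidmzp
3. f -> v, p -> b, s -> z / V _ V: no change
surface: muvvitidmzp

cell NUM=du, ASPECT=zo, SUR=ta:
underlying: mufvitid-m-p-vi
1. b -> p, g -> k, v -> f, z -> s / _ #: no change
2. f -> v, k -> g, p -> b, s -> z, t -> d / _ Z: fires at position(s) 3, 10: muvvitidmbvi
3. f -> v, p -> b, s -> z / V _ V: no change
surface: muvvitidmbvi

cell NUM=zo, ASPECT=vo, SUR=un:
underlying: mufvitid-us-da-pa
1. b -> p, g -> k, v -> f, z -> s / _ #: no change
2. f -> v, k -> g, p -> b, s -> z, t -> d / _ Z: fires at position(s) 3, 10: muvvitiduzdapa
3. f -> v, p -> b, s -> z / V _ V: fires at position(s) 13: muvvitiduzdaba
surface: muvvitiduzdaba


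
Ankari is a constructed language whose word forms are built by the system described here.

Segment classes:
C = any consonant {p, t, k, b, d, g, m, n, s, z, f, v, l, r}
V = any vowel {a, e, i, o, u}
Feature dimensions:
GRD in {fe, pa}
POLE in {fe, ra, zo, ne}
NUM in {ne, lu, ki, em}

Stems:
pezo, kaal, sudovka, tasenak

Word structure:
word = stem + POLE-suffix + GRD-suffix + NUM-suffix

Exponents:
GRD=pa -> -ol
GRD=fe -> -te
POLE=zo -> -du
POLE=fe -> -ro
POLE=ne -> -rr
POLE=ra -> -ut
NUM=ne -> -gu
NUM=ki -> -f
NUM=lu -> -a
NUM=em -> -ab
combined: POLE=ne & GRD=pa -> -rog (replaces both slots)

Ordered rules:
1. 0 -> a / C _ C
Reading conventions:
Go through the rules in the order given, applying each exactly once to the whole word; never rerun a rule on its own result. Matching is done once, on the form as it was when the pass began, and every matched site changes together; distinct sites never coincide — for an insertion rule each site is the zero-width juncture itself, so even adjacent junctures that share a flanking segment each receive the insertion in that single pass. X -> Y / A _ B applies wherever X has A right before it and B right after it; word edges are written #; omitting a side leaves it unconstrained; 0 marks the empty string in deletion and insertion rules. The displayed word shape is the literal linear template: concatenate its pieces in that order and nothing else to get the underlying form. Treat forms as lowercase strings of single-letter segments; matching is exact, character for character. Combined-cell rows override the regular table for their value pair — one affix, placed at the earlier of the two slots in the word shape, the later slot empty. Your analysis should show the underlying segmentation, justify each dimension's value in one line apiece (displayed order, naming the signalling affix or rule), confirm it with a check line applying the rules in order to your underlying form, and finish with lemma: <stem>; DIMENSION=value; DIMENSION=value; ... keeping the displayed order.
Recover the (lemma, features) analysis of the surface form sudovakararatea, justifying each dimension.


underlying: sudovka-rr-te-a
GRD=fe - signalled by the affix -te
POLE=ne - signalled by the affix -rr
NUM=lu - signalled by the affix -a
check: sudovkarrtea -> sudovakararatea
lemma: sudovka; GRD=fe; POLE=ne; NUM=lu


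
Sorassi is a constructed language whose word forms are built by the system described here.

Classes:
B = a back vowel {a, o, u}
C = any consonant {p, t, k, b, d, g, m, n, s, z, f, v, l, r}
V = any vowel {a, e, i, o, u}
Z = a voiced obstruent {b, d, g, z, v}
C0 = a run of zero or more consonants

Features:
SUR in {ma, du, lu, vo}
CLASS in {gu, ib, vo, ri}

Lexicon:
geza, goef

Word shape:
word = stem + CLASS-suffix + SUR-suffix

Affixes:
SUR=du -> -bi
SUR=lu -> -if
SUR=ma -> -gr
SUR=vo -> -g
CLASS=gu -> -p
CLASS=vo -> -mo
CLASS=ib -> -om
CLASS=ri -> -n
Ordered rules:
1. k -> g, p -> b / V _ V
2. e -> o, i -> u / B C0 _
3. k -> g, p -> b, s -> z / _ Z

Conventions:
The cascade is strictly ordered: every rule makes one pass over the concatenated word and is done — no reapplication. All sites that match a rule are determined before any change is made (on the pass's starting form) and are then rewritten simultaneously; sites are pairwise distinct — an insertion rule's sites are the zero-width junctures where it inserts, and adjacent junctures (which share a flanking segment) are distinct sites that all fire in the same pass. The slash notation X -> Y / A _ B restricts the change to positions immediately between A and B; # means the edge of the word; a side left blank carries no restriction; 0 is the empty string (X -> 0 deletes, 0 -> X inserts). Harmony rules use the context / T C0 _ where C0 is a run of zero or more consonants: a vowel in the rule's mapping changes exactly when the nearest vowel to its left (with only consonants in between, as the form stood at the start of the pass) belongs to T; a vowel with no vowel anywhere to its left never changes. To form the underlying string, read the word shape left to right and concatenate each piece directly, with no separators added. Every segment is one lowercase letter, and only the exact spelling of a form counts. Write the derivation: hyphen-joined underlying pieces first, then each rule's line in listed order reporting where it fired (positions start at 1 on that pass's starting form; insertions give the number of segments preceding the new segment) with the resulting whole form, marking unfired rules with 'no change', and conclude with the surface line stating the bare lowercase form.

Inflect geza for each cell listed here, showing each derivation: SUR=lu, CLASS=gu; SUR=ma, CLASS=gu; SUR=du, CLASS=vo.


cell SUR=lu, CLASS=gu:
underlying: geza-p-if
1. k -> g, p -> b / V _ V: fires at position(s) 5: gezabif
2. e -> o, i -> u / B C0 _: fires at position(s) 6: gezabuf
3. k -> g, p -> b, s -> z / _ Z: no change
surface: gezabuf

cell SUR=ma, CLASS=gu:
underlying: geza-p-gr
1. k -> g, p -> b / V _ V: no change
2. e -> o, i -> u / B C0 _: no change
3. k -> g, p -> b, s -> z / _ Z: fires at position(s) 5: gezabgr
surface: gezabgr

cell SUR=du, CLASS=vo:
underlying: geza-mo-bi
1. k -> g, p -> b / V _ V: no change
2. e -> o, i -> u / B C0 _: fires at position(s) 8: gezamobu
3. k -> g, p -> b, s -> z / _ Z: no change
surface: gezamobu


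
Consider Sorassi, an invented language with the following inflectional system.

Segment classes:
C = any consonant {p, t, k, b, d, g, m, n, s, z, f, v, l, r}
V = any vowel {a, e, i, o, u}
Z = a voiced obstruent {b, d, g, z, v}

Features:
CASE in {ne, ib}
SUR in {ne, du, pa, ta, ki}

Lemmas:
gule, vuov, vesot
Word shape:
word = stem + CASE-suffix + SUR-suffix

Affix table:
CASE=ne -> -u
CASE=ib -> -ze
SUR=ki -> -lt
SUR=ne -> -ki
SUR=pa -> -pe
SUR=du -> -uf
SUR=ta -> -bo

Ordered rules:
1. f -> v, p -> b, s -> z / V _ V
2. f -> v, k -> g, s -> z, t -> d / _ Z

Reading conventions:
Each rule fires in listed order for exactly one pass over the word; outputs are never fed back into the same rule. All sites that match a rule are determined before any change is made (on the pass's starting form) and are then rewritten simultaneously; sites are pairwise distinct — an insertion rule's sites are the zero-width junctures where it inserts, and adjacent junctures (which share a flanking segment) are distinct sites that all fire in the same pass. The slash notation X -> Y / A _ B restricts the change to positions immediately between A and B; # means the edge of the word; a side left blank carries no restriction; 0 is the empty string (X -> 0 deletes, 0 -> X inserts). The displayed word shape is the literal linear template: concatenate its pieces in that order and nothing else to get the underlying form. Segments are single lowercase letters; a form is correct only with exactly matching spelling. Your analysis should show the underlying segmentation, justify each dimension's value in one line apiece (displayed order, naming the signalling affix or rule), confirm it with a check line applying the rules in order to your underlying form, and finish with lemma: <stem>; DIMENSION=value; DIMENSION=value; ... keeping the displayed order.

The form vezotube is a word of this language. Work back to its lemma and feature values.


underlying: vesot-u-pe
CASE=ne - signalled by the affix -u
SUR=pa - signalled by the affix -pe
check: vesotupe -> vezotube -> vezotube
lemma: vesot; CASE=ne; SUR=pa


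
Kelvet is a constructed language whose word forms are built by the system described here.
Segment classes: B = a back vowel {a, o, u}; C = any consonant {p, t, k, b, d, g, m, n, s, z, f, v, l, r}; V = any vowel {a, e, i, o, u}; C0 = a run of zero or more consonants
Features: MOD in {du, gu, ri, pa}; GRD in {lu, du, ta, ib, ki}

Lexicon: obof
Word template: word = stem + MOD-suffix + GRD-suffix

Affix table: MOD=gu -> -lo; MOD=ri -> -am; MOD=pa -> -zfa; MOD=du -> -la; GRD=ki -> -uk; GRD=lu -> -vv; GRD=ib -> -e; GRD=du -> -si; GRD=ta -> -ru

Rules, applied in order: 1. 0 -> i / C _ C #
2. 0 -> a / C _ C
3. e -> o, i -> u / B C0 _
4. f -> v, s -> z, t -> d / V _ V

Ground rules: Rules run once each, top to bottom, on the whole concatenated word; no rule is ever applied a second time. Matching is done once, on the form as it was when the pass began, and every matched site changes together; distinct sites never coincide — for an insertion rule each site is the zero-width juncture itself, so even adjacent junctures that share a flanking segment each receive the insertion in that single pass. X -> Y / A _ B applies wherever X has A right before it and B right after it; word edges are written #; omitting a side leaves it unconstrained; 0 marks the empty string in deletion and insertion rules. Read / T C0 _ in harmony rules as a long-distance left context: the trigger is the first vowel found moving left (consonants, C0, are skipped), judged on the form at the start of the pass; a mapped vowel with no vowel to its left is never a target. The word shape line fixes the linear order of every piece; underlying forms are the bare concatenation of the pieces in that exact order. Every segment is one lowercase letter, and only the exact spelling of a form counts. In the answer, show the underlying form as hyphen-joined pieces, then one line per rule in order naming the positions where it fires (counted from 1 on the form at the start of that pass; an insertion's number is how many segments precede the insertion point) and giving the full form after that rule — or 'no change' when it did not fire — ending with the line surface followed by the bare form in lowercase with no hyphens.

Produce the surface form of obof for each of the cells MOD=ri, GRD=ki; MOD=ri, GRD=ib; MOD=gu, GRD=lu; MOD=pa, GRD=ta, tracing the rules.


cell MOD=ri, GRD=ki:
underlying: obof-am-uk
1. 0 -> i / C _ C #: no change
2. 0 -> a / C _ C: no change
3. e -> o, i -> u / B C0 _: no change
4. f -> v, s -> z, t -> d / V _ V: fires at position(s) 4: obovamuk
surface: obovamuk

cell MOD=ri, GRD=ib:
underlying: obof-am-e
1. 0 -> i / C _ C #: no change
2. 0 -> a / C _ C: no change
3. e -> o, i -> u / B C0 _: fires at position(s) 7: obofamo
4. f -> v, s -> z, t -> d / V _ V: fires at position(s) 4: obovamo
surface: obovamo

cell MOD=gu, GRD=lu:
underlying: obof-lo-vv
1. 0 -> i / C _ C #: inserts after position(s) 7: obofloviv
2. 0 -> a / C _ C: inserts after position(s) 4: obofaloviv
3. e -> o, i -> u / B C0 _: fires at position(s) 9: obofalovuv
4. f -> v, s -> z, t -> d / V _ V: fires at position(s) 4: obovalovuv
surface: obovalovuv

cell MOD=pa, GRD=ta:
underlying: obof-zfa-ru
1. 0 -> i / C _ C #: no change
2. 0 -> a / C _ C: inserts after position(s) 4, 5: obofazafaru
3. e -> o, i -> u / B C0 _: no change
4. f -> v, s -> z, t -> d / V _ V: fires at position(s) 4, 8: obovazavaru
surface: obovazavaru


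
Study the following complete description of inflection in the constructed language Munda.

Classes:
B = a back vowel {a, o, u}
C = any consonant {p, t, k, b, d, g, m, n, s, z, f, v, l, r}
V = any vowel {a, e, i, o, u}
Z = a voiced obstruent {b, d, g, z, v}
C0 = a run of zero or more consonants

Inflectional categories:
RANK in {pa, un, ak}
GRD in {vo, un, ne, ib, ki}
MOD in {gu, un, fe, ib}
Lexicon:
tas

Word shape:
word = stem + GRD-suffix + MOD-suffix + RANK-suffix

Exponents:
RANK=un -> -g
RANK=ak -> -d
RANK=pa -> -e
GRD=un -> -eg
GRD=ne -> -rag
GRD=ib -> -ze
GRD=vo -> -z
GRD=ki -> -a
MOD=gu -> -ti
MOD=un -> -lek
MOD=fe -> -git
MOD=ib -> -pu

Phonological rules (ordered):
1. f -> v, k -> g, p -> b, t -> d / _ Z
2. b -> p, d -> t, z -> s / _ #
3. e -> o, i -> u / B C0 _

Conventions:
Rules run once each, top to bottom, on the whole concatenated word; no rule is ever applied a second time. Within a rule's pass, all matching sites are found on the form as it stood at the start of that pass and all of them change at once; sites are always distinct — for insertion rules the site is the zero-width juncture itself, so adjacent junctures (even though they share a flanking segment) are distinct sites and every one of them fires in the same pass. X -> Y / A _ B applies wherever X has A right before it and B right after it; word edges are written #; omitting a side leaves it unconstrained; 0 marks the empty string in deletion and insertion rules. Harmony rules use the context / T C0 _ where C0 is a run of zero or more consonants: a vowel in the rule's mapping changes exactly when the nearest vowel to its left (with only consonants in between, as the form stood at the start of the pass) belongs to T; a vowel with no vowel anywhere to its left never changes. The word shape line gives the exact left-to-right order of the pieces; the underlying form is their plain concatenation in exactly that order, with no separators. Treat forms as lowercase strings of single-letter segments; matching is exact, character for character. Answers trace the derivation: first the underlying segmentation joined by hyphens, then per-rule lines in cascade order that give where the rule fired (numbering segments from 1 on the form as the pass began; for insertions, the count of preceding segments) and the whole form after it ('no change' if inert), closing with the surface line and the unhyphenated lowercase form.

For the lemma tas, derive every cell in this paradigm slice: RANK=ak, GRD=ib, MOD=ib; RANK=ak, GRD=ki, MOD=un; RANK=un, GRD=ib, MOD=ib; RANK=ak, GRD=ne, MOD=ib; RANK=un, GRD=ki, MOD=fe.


cell RANK=ak, GRD=ib, MOD=ib:
underlying: tas-ze-pu-d
1. f -> v, k -> g, p -> b, t -> d / _ Z: no change
2. b -> p, d -> t, z -> s / _ #: fires at position(s) 8: taszeput
3. e -> o, i -> u / B C0 _: fires at position(s) 5: taszoput
surface: taszoput

cell RANK=ak, GRD=ki, MOD=un:
underlying: tas-a-lek-d
1. f -> v, k -> g, p -> b, t -> d / _ Z: fires at position(s) 7: tasalegd
2. b -> p, d -> t, z -> s / _ #: fires at position(s) 8: tasalegt
3. e -> o, i -> u / B C0 _: fires at position(s) 6: tasalogt
surface: tasalogt

cell RANK=un, GRD=ib, MOD=ib:
underlying: tas-ze-pu-g
1. f -> v, k -> g, p -> b, t -> d / _ Z: no change
2. b -> p, d -> t, z -> s / _ #: no change
3. e -> o, i -> u / B C0 _: fires at position(s) 5: taszopug
surface: taszopug

cell RANK=ak, GRD=ne, MOD=ib:
underlying: tas-rag-pu-d
1. f -> v, k -> g, p -> b, t -> d / _ Z: no change
2. b -> p, d -> t, z -> s / _ #: fires at position(s) 9: tasragput
3. e -> o, i -> u / B C0 _: no change
surface: tasragput

cell RANK=un, GRD=ki, MOD=fe:
underlying: tas-a-git-g
1. f -> v, k -> g, p -> b, t -> d / _ Z: fires at position(s) 7: tasagidg
2. b -> p, d -> t, z -> s / _ #: no change
3. e -> o, i -> u / B C0 _: fires at position(s) 6: tasagudg
surface: tasagudg


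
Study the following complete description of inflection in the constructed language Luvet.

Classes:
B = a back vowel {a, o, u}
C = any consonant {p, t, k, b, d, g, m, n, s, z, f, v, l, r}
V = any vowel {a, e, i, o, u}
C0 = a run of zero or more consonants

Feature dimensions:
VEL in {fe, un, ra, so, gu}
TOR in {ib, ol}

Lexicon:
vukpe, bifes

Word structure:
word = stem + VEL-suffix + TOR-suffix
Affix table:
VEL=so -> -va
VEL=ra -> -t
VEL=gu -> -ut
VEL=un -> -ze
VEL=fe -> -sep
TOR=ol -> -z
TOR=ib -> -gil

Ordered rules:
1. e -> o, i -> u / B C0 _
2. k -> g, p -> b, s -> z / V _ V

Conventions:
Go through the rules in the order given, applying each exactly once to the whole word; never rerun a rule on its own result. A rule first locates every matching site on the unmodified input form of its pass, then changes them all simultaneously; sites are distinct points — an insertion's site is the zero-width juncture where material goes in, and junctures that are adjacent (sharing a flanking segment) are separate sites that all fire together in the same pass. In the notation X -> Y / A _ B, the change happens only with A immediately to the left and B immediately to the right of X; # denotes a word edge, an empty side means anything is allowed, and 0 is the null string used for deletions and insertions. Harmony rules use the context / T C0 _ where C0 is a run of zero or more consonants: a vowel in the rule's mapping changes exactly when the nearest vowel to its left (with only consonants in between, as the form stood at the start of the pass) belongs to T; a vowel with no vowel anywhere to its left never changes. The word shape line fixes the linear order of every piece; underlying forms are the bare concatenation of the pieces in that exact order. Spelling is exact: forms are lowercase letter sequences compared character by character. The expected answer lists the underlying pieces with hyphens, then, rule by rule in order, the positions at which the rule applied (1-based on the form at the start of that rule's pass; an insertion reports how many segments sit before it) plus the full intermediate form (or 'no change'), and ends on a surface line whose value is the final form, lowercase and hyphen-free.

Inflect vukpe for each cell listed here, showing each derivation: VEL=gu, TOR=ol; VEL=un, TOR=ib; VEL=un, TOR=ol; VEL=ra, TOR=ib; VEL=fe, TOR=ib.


cell VEL=gu, TOR=ol:
underlying: vukpe-ut-z
1. e -> o, i -> u / B C0 _: fires at position(s) 5: vukpoutz
2. k -> g, p -> b, s -> z / V _ V: no change
surface: vukpoutz

cell VEL=un, TOR=ib:
underlying: vukpe-ze-gil
1. e -> o, i -> u / B C0 _: fires at position(s) 5: vukpozegil
2. k -> g, p -> b, s -> z / V _ V: no change
surface: vukpozegil

cell VEL=un, TOR=ol:
underlying: vukpe-ze-z
1. e -> o, i -> u / B C0 _: fires at position(s) 5: vukpozez
2. k -> g, p -> b, s -> z / V _ V: no change
surface: vukpozez

cell VEL=ra, TOR=ib:
underlying: vukpe-t-gil
1. e -> o, i -> u / B C0 _: fires at position(s) 5: vukpotgil
2. k -> g, p -> b, s -> z / V _ V: no change
surface: vukpotgil

cell VEL=fe, TOR=ib:
underlying: vukpe-sep-gil
1. e -> o, i -> u / B C0 _: fires at position(s) 5: vukposepgil
2. k -> g, p -> b, s -> z / V _ V: fires at position(s) 6: vukpozepgil
surface: vukpozepgil


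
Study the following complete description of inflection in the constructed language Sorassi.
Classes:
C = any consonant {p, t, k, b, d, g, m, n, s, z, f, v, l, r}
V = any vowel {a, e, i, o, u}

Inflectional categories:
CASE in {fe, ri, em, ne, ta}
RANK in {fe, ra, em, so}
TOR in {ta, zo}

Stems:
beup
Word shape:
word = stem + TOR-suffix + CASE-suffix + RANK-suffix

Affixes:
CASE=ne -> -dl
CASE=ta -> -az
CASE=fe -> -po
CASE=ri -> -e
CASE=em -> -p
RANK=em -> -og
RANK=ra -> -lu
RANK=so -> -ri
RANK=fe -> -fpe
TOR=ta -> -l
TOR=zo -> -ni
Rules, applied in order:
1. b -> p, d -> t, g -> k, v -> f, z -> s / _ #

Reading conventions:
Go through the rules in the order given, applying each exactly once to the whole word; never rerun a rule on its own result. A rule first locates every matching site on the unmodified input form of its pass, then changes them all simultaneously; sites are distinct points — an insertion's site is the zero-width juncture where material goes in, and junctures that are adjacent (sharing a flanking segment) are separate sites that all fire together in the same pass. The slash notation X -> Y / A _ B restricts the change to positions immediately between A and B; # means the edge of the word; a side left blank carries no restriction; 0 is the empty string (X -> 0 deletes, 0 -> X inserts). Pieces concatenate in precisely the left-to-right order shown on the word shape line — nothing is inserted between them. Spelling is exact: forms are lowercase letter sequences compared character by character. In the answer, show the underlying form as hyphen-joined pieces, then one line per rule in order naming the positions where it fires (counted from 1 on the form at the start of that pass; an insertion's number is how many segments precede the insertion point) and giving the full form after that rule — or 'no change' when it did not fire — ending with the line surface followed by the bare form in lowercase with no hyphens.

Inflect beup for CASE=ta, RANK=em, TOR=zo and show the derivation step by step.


underlying: beup-ni-az-og
1. b -> p, d -> t, g -> k, v -> f, z -> s / _ #: fires at position(s) 10: beupniazok
surface: beupniazok


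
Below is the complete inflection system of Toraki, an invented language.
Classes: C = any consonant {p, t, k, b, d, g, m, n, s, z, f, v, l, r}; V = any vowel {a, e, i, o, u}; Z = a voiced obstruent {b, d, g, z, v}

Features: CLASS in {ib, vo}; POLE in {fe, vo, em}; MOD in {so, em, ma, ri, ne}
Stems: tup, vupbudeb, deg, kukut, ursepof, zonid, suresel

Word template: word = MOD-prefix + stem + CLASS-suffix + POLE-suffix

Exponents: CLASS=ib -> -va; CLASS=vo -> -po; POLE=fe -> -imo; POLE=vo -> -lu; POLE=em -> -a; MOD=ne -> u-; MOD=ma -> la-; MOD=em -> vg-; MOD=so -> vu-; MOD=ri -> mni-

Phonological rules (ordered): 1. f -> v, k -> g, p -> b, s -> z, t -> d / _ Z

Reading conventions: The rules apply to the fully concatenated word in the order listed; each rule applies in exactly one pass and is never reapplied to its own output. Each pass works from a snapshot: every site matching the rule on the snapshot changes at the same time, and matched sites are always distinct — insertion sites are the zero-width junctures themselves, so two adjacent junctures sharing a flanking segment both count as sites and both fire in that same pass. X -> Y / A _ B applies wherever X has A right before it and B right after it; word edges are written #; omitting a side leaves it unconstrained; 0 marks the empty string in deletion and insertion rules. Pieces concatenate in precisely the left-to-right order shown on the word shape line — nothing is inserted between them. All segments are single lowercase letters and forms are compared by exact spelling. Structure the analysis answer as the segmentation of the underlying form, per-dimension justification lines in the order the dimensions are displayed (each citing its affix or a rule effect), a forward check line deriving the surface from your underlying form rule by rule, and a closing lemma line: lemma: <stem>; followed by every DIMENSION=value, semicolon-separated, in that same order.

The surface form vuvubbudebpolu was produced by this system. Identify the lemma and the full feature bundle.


underlying: vu-vupbudeb-po-lu
CLASS=vo - signalled by the affix -po
POLE=vo - signalled by the affix -lu
MOD=so - signalled by the affix vu-
check: vuvupbudebpolu -> vuvubbudebpolu
lemma: vupbudeb; CLASS=vo; POLE=vo; MOD=so


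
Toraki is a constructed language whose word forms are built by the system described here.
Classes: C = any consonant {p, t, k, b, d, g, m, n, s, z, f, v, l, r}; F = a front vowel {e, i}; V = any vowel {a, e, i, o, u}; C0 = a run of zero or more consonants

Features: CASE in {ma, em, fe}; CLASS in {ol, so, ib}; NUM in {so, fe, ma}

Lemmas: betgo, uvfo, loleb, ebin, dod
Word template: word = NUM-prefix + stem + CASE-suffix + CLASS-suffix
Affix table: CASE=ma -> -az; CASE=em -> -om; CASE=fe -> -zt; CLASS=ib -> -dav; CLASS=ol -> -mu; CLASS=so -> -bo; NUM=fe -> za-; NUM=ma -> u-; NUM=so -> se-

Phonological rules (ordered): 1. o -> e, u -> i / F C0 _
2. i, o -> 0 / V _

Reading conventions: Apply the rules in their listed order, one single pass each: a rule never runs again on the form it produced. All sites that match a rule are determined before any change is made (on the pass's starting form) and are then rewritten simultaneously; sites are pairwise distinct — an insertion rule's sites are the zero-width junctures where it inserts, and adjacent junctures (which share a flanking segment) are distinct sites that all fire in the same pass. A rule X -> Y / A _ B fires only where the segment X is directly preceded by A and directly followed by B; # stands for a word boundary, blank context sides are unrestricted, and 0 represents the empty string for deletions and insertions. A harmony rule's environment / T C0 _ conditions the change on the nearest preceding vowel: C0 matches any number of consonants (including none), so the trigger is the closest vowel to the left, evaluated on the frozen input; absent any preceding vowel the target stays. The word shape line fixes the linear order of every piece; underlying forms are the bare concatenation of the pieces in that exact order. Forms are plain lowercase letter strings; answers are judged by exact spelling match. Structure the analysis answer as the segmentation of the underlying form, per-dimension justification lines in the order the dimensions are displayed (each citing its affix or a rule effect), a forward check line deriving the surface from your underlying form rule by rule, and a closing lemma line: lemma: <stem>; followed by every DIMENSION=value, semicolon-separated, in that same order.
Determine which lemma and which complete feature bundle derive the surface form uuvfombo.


underlying: u-uvfo-om-bo
CASE=em - signalled by the affix -om
CLASS=so - signalled by the affix -bo
NUM=ma - signalled by the affix u-
check: uuvfoombo -> uuvfoombo -> uuvfombo
lemma: uvfo; CASE=em; CLASS=so; NUM=ma
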